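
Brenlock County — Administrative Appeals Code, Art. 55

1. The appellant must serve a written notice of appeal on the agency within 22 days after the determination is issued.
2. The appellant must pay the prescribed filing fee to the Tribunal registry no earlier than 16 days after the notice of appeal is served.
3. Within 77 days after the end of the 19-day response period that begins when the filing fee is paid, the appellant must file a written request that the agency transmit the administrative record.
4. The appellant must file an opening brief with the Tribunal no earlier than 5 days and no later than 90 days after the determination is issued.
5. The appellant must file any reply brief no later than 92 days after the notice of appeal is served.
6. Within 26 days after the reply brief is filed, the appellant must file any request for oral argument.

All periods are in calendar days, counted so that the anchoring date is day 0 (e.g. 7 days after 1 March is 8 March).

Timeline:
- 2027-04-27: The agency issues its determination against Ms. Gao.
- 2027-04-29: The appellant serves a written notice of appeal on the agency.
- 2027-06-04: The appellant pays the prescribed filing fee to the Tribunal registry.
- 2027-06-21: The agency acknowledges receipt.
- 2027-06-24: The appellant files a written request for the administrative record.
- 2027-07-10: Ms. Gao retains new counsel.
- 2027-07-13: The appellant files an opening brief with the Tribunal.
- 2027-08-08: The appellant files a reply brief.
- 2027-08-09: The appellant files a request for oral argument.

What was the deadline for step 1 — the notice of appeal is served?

2027-05-19

Step 1 runs from 2027-04-27, when the determination is issued. 22 days after 2027-04-27 is 2027-05-19.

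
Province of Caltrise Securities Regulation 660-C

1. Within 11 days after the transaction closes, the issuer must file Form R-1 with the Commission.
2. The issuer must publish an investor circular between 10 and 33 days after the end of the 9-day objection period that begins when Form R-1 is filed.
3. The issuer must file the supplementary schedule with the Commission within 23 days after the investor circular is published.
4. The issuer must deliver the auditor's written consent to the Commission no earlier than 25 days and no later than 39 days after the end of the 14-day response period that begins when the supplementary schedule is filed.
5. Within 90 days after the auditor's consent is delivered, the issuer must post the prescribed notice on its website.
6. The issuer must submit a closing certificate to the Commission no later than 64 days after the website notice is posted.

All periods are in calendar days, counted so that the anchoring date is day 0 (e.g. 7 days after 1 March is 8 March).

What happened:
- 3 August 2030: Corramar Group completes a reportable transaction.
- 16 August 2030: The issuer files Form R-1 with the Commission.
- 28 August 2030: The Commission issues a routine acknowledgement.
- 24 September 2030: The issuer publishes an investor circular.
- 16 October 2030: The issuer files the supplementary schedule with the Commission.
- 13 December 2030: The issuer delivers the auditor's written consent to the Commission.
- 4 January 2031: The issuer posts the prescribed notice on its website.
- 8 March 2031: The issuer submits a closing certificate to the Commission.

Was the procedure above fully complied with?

(1) due by 3 August 2030 + 11 days = 14 August 2030; not done until 16 August 2030, 2 days after the deadline.

No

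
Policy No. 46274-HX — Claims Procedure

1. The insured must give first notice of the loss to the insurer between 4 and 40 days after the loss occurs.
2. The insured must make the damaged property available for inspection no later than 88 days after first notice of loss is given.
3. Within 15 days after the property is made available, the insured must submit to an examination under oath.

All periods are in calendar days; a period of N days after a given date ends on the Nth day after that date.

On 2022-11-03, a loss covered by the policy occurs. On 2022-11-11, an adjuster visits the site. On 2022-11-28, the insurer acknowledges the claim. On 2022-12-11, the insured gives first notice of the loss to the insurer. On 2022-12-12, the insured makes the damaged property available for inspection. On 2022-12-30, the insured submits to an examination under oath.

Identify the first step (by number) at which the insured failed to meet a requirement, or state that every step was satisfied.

Step 3

Step 1: the window is 4–40 days after 2022-11-03 (when the loss occurs), so 2022-11-07 through 2022-12-13; done 2022-12-11, which is between those dates.
Step 2: 88 days after 2022-12-11 (when first notice of loss is given) is 2023-03-09; completed 2022-12-12, before the deadline.
Step 3: 15 days after 2022-12-12 (when the property is made available) is 2022-12-27; not done until 2022-12-30, 3 days after the deadline.
No need to go further; step 3 was not satisfied.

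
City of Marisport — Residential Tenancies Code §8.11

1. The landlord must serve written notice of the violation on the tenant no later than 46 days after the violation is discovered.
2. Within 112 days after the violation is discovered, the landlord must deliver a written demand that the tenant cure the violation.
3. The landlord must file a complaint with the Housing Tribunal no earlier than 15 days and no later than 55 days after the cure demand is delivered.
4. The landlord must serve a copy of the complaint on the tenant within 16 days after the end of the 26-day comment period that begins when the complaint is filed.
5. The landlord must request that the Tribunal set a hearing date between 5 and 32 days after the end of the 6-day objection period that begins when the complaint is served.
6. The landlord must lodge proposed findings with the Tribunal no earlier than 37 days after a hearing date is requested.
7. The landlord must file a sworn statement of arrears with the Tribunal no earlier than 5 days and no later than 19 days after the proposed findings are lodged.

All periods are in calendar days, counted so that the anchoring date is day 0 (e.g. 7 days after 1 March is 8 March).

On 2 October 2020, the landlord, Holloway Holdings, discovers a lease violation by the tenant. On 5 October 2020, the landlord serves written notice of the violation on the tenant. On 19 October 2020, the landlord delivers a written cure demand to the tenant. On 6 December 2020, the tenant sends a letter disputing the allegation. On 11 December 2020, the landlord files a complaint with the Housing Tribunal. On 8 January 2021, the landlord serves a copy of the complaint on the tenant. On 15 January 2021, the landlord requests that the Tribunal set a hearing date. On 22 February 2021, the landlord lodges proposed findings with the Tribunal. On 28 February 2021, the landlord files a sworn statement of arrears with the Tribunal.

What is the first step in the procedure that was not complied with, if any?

Step 5

Step 1: 46 days after 2 October 2020 (when the violation is discovered) is 17 November 2020; completed 5 October 2020, before the deadline.
Step 2: 112 days after 2 October 2020 (when the violation is discovered) is 22 January 2021; 19 October 2020 is within that limit.
Step 3: the window is 15–55 days after 19 October 2020 (when the cure demand is delivered), so 3 November 2020 through 13 December 2020; done 11 December 2020, which is between those dates.
Step 4: 16 days after 6 January 2021 (end of the 26-day comment period, which began when the complaint is filed on 11 December 2020) is 22 January 2021; 8 January 2021 is within that limit.
Step 5: the window is 5–32 days after 14 January 2021 (end of the 6-day objection period, which began when the complaint is served on 8 January 2021), so 19 January 2021 through 15 February 2021; 15 January 2021 is 4 days too early.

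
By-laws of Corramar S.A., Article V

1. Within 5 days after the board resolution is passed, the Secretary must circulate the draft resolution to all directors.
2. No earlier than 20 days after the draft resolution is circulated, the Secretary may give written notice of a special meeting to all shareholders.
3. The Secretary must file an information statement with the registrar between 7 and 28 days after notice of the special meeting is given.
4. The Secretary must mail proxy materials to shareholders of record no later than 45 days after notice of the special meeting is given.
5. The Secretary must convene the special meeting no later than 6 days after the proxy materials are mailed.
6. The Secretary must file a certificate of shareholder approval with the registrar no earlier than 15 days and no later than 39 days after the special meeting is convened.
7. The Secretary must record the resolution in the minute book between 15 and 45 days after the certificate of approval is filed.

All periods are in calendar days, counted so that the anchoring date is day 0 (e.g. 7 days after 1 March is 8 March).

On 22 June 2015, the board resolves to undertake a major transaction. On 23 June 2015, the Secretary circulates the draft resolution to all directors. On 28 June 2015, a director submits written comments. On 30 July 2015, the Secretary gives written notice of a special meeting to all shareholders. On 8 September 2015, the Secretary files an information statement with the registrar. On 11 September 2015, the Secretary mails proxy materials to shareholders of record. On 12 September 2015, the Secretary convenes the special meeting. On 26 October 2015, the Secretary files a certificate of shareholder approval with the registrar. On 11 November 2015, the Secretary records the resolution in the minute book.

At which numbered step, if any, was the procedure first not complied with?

(1) due by 22 June 2015 + 5 days = 27 June 2015; 23 June 2015 is within that limit.
(2) permitted from 23 June 2015 + 20 days = 13 July 2015 onward; 30 July 2015 is on or after that date.
(3) the permitted window runs from 30 July 2015 + 7 = 6 August 2015 to 30 July 2015 + 28 = 27 August 2015; 8 September 2015 is 12 days past the end of the window.

Step 3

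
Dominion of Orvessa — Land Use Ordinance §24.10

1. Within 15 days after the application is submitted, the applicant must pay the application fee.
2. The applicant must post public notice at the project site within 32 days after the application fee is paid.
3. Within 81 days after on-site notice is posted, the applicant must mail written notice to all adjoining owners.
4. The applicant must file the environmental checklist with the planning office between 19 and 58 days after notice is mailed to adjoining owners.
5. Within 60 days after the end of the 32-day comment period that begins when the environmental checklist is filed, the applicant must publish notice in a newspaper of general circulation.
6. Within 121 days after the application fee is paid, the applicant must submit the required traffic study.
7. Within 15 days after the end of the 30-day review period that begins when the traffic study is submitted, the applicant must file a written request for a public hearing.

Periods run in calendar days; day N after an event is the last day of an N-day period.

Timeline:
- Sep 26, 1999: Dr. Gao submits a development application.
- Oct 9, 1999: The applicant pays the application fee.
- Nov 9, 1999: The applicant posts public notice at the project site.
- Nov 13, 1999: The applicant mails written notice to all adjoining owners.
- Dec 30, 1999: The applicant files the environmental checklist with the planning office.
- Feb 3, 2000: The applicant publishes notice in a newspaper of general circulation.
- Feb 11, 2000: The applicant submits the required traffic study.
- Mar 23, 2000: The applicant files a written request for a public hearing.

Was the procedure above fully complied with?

(1) due by Sep 26, 1999 + 15 days = Oct 11, 1999; done Oct 9, 1999 — timely.
(2) due by Oct 9, 1999 + 32 days = Nov 10, 1999; completed Nov 9, 1999, before the deadline.
(3) due by Nov 9, 1999 + 81 days = Jan 29, 2000; completed Nov 13, 1999, before the deadline.
(4) the permitted window runs from Nov 13, 1999 + 19 = Dec 2, 1999 to Nov 13, 1999 + 58 = Jan 10, 2000; Dec 30, 1999 falls inside that range.
(5) due by Jan 31, 2000 + 60 days = Mar 31, 2000; Feb 3, 2000 is within that limit.
(6) due by Oct 9, 1999 + 121 days = Feb 7, 2000; done Feb 11, 2000 — 4 days late.

No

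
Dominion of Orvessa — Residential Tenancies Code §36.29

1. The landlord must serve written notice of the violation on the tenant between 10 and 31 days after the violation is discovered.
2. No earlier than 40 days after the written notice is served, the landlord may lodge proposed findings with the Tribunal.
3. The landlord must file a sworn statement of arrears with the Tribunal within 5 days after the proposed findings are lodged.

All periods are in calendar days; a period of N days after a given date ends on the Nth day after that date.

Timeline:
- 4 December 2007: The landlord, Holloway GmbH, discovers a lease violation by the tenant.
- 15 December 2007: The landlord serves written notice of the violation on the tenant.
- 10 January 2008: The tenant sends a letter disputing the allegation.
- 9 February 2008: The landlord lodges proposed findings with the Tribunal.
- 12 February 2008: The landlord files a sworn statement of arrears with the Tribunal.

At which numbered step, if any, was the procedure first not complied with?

(1) the permitted window runs from 4 December 2007 + 10 = 14 December 2007 to 4 December 2007 + 31 = 4 January 2008; done 15 December 2007 — within the window.
(2) permitted from 15 December 2007 + 40 days = 24 January 2008 onward; 9 February 2008 is on or after that date.
(3) due by 9 February 2008 + 5 days = 14 February 2008; completed 12 February 2008, before the deadline.

None — every step was satisfied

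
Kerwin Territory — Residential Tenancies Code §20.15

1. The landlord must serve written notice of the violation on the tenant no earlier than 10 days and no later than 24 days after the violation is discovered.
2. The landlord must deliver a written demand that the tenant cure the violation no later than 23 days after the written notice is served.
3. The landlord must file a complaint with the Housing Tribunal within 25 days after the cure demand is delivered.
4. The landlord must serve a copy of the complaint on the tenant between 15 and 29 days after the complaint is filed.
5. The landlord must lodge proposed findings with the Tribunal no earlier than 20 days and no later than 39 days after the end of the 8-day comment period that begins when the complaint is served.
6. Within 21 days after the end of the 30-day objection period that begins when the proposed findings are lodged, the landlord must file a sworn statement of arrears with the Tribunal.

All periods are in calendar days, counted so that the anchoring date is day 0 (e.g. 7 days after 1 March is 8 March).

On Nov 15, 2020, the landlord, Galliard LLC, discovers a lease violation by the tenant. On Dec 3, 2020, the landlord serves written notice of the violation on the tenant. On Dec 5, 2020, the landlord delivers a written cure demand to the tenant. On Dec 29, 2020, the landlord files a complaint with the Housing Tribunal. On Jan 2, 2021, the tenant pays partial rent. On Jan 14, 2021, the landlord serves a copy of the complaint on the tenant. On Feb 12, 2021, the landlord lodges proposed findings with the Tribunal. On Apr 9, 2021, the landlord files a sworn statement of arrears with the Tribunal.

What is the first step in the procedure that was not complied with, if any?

Step 1 — 10 and 24 days from Nov 15, 2020 (when the violation is discovered) are Nov 25, 2020 and Dec 9, 2020 respectively; Dec 3, 2020 falls inside that range.
Step 2 — counting 23 days from Dec 3, 2020 (when the written notice is served) gives a deadline of Dec 26, 2020; Dec 5, 2020 is within that limit.
Step 3 — counting 25 days from Dec 5, 2020 (when the cure demand is delivered) gives a deadline of Dec 30, 2020; completed Dec 29, 2020, before the deadline.
Step 4 — 15 and 29 days from Dec 29, 2020 (when the complaint is filed) are Jan 13, 2021 and Jan 27, 2021 respectively; Jan 14, 2021 falls inside that range.
Step 5 — 20 and 39 days from Jan 22, 2021 (end of the 8-day comment period, which began when the complaint is served on Jan 14, 2021) are Feb 11, 2021 and Mar 2, 2021 respectively; Feb 12, 2021 falls inside that range.
Step 6 — counting 21 days from Mar 14, 2021 (end of the 30-day objection period, which began when the proposed findings are lodged on Feb 12, 2021) gives a deadline of Apr 4, 2021; Apr 9, 2021 misses that deadline by 5 days.
No need to go further; step 6 was not satisfied.

Step 6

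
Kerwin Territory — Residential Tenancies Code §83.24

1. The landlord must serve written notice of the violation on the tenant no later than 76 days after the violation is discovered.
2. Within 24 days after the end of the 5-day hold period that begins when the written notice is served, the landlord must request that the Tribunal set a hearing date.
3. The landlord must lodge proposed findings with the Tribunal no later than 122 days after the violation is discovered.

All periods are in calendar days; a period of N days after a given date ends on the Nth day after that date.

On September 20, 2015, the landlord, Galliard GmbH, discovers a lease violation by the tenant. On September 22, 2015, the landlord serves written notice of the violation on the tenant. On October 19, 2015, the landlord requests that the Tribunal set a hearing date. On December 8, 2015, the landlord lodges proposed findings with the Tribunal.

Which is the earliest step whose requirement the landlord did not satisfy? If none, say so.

None — every step was satisfied

Step 1 — counting 76 days from September 20, 2015 (when the violation is discovered) gives a deadline of December 5, 2015; completed September 22, 2015, before the deadline.
Step 2 — counting 24 days from September 27, 2015 (end of the 5-day hold period, which began when the written notice is served on September 22, 2015) gives a deadline of October 21, 2015; completed October 19, 2015, before the deadline.
Step 3 — counting 122 days from September 20, 2015 (when the violation is discovered) gives a deadline of January 20, 2016; December 8, 2015 is within that limit.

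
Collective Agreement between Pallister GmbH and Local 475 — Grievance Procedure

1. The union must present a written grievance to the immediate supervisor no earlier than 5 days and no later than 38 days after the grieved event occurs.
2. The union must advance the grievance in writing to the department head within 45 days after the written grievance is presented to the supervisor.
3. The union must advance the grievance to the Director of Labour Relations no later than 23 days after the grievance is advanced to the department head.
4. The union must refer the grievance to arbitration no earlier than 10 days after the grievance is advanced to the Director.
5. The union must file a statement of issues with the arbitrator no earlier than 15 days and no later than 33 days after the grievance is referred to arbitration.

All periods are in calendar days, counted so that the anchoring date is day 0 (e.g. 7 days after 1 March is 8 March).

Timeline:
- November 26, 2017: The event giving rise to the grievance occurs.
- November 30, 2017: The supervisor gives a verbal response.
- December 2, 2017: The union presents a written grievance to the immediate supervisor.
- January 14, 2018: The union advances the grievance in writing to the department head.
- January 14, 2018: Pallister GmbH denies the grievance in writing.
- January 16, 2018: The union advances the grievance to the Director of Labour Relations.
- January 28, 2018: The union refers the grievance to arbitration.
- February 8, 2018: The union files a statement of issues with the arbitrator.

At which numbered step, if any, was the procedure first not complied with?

Step 5

Step 1 — 5 and 38 days from November 26, 2017 (when the grieved event occurs) are December 1, 2017 and January 3, 2018 respectively; done December 2, 2017, which is between those dates.
Step 2 — counting 45 days from December 2, 2017 (when the written grievance is presented to the supervisor) gives a deadline of January 16, 2018; done January 14, 2018 — timely.
Step 3 — counting 23 days from January 14, 2018 (when the grievance is advanced to the department head) gives a deadline of February 6, 2018; done January 16, 2018 — timely.
Step 4 — must wait 10 days from January 16, 2018 (when the grievance is advanced to the Director), so not before January 26, 2018; January 28, 2018 is on or after that date.
Step 5 — 15 and 33 days from January 28, 2018 (when the grievance is referred to arbitration) are February 12, 2018 and March 2, 2018 respectively; February 8, 2018 is 4 days too early.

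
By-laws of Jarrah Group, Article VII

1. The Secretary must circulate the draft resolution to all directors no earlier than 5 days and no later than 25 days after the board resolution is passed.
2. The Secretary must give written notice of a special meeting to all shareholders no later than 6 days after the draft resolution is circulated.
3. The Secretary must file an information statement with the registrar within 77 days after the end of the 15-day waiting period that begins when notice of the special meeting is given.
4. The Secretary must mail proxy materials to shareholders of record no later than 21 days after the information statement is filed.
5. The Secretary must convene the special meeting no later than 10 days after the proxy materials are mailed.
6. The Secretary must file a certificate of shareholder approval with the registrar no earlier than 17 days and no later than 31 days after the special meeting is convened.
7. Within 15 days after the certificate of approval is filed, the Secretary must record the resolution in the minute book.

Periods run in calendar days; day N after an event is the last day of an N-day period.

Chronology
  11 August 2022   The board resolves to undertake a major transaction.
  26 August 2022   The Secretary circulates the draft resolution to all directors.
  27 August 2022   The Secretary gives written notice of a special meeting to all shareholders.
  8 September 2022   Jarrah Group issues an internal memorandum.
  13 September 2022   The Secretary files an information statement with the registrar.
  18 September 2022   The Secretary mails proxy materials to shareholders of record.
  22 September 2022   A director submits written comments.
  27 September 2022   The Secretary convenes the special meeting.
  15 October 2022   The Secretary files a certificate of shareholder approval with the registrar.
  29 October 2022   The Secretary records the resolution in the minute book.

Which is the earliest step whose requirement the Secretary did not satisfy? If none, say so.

(1) the permitted window runs from 11 August 2022 + 5 = 16 August 2022 to 11 August 2022 + 25 = 5 September 2022; done 26 August 2022, which is between those dates.
(2) due by 26 August 2022 + 6 days = 1 September 2022; 27 August 2022 is within that limit.
(3) due by 11 September 2022 + 77 days = 27 November 2022; completed 13 September 2022, before the deadline.
(4) due by 13 September 2022 + 21 days = 4 October 2022; 18 September 2022 is within that limit.
(5) due by 18 September 2022 + 10 days = 28 September 2022; done 27 September 2022 — timely.
(6) the permitted window runs from 27 September 2022 + 17 = 14 October 2022 to 27 September 2022 + 31 = 28 October 2022; done 15 October 2022, which is between those dates.
(7) due by 15 October 2022 + 15 days = 30 October 2022; completed 29 October 2022, before the deadline.

None — every step was satisfied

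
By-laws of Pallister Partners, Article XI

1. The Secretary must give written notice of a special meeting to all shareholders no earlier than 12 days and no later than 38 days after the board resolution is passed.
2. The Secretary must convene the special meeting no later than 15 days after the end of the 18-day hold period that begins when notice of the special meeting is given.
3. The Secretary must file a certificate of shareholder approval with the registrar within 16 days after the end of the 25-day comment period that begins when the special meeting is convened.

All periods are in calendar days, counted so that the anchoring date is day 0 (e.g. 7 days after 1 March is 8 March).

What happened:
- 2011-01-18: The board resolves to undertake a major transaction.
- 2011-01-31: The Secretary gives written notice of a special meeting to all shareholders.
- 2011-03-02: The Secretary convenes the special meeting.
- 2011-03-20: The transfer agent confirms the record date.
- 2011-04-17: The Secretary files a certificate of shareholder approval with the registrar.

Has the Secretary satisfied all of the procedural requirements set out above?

(1) the permitted window runs from 2011-01-18 + 12 = 2011-01-30 to 2011-01-18 + 38 = 2011-02-25; done 2011-01-31, which is between those dates.
(2) due by 2011-02-18 + 15 days = 2011-03-05; completed 2011-03-02, before the deadline.
(3) due by 2011-03-27 + 16 days = 2011-04-12; 2011-04-17 misses that deadline by 5 days.
The procedure was therefore not followed at step 3.

No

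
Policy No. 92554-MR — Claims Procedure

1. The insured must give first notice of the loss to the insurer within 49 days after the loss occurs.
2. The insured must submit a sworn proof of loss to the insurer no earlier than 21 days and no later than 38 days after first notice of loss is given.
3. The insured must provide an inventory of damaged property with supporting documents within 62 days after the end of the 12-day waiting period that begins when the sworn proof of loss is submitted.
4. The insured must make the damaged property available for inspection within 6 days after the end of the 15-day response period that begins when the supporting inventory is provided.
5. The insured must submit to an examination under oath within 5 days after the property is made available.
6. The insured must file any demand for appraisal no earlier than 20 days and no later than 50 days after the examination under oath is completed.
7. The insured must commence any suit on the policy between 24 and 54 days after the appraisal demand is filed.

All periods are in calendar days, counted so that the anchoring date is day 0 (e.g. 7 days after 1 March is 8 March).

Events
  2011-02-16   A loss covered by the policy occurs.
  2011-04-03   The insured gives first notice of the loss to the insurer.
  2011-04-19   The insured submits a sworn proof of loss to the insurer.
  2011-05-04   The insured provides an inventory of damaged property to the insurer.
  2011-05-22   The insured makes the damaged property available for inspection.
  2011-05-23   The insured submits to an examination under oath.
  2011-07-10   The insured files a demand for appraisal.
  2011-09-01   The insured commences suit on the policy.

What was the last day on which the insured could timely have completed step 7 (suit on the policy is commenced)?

Step 7 runs from 2011-07-10, when the appraisal demand is filed. The window is 24–54 days after 2011-07-10; it closes on 2011-09-02.

2011-09-02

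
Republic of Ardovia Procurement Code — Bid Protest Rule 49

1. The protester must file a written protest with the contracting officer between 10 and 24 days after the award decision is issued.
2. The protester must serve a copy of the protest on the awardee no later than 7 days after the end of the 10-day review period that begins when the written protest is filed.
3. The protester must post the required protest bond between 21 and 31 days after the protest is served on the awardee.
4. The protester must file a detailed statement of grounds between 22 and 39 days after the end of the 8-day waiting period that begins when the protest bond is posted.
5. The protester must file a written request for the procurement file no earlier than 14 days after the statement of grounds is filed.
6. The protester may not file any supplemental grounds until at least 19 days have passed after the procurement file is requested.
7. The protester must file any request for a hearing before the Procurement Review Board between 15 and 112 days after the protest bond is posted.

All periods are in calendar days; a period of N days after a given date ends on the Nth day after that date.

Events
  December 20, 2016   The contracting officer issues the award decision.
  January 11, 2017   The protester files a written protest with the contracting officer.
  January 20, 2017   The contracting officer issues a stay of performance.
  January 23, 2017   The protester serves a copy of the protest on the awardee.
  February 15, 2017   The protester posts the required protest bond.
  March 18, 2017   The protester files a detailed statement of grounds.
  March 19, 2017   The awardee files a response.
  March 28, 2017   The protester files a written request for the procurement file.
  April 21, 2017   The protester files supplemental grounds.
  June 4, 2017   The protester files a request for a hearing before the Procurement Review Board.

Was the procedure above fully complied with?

(1) the permitted window runs from December 20, 2016 + 10 = December 30, 2016 to December 20, 2016 + 24 = January 13, 2017; January 11, 2017 falls inside that range.
(2) due by January 21, 2017 + 7 days = January 28, 2017; done January 23, 2017 — timely.
(3) the permitted window runs from January 23, 2017 + 21 = February 13, 2017 to January 23, 2017 + 31 = February 23, 2017; February 15, 2017 falls inside that range.
(4) the permitted window runs from February 23, 2017 + 22 = March 17, 2017 to February 23, 2017 + 39 = April 3, 2017; done March 18, 2017 — within the window.
(5) permitted from March 18, 2017 + 14 days = April 1, 2017 onward; acted on March 28, 2017, 4 days prematurely.
The procedure was therefore not followed at step 5.

No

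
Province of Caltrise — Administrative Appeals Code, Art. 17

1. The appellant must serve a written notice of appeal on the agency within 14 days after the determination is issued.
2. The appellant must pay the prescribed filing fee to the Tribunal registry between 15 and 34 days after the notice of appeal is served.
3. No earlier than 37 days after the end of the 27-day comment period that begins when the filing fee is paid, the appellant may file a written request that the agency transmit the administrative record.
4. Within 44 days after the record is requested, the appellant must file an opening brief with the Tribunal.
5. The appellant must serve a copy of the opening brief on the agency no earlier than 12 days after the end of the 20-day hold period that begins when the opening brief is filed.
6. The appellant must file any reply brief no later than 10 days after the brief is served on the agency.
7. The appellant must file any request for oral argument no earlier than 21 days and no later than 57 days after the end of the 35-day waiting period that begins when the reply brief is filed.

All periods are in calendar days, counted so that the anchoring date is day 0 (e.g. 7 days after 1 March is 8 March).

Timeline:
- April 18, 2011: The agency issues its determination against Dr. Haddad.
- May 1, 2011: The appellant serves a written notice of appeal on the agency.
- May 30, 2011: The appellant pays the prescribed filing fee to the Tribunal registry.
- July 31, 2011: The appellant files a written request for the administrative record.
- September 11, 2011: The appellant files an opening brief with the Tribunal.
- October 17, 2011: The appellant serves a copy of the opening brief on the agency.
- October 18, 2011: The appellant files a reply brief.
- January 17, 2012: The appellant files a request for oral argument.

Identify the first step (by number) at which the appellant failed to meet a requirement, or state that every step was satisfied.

(1) due by April 18, 2011 + 14 days = May 2, 2011; completed May 1, 2011, before the deadline.
(2) the permitted window runs from May 1, 2011 + 15 = May 16, 2011 to May 1, 2011 + 34 = June 4, 2011; done May 30, 2011 — within the window.
(3) permitted from June 26, 2011 + 37 days = August 2, 2011 onward; acted on July 31, 2011, 2 days prematurely.
No need to go further; step 3 was not satisfied.

Step 3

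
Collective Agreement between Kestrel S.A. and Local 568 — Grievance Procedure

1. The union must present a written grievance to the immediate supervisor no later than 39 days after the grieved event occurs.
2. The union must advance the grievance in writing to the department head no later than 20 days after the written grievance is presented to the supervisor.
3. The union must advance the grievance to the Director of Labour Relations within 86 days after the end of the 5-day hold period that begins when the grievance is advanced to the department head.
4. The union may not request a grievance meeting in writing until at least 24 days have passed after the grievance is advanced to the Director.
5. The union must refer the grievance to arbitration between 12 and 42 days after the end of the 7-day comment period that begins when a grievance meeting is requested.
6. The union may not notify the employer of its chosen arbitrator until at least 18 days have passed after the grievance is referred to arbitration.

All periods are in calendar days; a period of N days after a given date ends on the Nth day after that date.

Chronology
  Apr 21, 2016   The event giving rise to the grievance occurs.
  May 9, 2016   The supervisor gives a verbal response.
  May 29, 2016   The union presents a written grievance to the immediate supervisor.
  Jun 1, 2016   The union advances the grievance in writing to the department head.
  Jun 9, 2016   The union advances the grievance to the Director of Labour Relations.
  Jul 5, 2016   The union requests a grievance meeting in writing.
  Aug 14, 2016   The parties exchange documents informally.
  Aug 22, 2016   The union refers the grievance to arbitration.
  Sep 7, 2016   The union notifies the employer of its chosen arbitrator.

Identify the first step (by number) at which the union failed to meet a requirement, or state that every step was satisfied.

Step 6

Step 1: 39 days after Apr 21, 2016 (when the grieved event occurs) is May 30, 2016; May 29, 2016 is within that limit.
Step 2: 20 days after May 29, 2016 (when the written grievance is presented to the supervisor) is Jun 18, 2016; done Jun 1, 2016 — timely.
Step 3: 86 days after Jun 6, 2016 (end of the 5-day hold period, which began when the grievance is advanced to the department head on Jun 1, 2016) is Aug 31, 2016; Jun 9, 2016 is within that limit.
Step 4: the earliest permitted date is 24 days after Jun 9, 2016 (when the grievance is advanced to the Director), i.e. Jul 3, 2016; done Jul 5, 2016 — permitted.
Step 5: the window is 12–42 days after Jul 12, 2016 (end of the 7-day comment period, which began when a grievance meeting is requested on Jul 5, 2016), so Jul 24, 2016 through Aug 23, 2016; done Aug 22, 2016 — within the window.
Step 6: the earliest permitted date is 18 days after Aug 22, 2016 (when the grievance is referred to arbitration), i.e. Sep 9, 2016; acted on Sep 7, 2016, 2 days prematurely.
No need to go further; step 6 was not satisfied.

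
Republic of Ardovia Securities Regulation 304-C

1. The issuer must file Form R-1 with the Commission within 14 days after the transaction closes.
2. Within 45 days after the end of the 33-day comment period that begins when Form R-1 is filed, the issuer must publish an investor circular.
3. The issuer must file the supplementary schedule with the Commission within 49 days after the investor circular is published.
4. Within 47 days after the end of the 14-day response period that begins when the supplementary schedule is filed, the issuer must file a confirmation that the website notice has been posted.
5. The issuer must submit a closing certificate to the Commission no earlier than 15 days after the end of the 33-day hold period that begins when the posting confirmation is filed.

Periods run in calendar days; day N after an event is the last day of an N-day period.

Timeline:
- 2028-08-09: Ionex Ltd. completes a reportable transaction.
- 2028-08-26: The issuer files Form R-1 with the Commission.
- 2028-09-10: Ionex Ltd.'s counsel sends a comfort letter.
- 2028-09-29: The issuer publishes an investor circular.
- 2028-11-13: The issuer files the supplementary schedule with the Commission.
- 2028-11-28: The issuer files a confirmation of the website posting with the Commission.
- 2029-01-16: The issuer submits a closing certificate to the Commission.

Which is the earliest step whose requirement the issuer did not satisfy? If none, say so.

Step 1

Step 1: 14 days after 2028-08-09 (when the transaction closes) is 2028-08-23; not done until 2028-08-26, 3 days after the deadline.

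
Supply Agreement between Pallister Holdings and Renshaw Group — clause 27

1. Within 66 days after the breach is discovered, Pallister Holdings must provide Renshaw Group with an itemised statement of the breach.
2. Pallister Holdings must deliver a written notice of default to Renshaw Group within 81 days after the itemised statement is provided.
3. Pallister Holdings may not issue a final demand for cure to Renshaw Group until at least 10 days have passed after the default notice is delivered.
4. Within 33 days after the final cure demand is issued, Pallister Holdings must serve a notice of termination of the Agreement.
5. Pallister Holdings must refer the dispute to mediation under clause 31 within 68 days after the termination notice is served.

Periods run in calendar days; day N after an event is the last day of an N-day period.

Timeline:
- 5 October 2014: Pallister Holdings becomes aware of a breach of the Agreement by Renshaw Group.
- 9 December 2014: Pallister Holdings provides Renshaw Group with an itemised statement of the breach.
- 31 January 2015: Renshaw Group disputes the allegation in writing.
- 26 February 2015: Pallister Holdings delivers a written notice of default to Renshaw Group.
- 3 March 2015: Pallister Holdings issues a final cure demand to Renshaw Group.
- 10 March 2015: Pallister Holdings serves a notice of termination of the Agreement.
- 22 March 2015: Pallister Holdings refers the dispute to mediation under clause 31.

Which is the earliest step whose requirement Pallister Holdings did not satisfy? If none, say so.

Step 1: 66 days after 5 October 2014 (when the breach is discovered) is 10 December 2014; 9 December 2014 is within that limit.
Step 2: 81 days after 9 December 2014 (when the itemised statement is provided) is 28 February 2015; done 26 February 2015 — timely.
Step 3: the earliest permitted date is 10 days after 26 February 2015 (when the default notice is delivered), i.e. 8 March 2015; done 3 March 2015 — 5 days too early.

Step 3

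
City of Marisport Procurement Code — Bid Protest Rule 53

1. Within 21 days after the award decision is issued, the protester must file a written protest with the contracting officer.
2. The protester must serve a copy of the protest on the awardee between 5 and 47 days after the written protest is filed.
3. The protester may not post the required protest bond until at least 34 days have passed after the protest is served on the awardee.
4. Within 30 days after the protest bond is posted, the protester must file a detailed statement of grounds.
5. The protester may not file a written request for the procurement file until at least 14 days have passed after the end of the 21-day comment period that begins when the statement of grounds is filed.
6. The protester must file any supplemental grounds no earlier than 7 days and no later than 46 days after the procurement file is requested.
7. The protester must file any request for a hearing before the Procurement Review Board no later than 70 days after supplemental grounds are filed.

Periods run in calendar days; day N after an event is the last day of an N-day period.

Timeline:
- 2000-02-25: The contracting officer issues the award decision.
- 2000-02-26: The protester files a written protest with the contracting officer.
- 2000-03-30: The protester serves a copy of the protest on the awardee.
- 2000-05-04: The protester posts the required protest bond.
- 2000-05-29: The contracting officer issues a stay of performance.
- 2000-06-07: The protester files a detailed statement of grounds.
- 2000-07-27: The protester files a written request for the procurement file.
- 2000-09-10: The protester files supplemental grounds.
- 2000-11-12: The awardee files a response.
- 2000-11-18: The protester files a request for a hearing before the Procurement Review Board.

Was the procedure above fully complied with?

Step 1 — counting 21 days from 2000-02-25 (when the award decision is issued) gives a deadline of 2000-03-17; completed 2000-02-26, before the deadline.
Step 2 — 5 and 47 days from 2000-02-26 (when the written protest is filed) are 2000-03-02 and 2000-04-13 respectively; done 2000-03-30, which is between those dates.
Step 3 — must wait 34 days from 2000-03-30 (when the protest is served on the awardee), so not before 2000-05-03; 2000-05-04 is on or after that date.
Step 4 — counting 30 days from 2000-05-04 (when the protest bond is posted) gives a deadline of 2000-06-03; 2000-06-07 misses that deadline by 4 days.

No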